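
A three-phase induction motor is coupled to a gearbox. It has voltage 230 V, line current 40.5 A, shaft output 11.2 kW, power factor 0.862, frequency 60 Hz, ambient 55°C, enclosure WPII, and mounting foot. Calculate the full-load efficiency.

80.5 %

P_out = 11.2 kW = 11200 W
P_in = √3·V_L·I_L·cosφ = 1.732 × 230 × 40.5 × 0.862 = 13907 W
η = P_out / P_in = 11200 / 13907 = 0.805 = 80.5%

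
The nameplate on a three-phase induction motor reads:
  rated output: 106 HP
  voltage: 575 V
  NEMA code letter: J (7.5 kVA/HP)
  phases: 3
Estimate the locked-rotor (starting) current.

S_LR = 7.5 × 106 = 795 kVA
I_LR = S_LR/(√3·V_L) = 795000/(1.732×575) = 798 A

798 A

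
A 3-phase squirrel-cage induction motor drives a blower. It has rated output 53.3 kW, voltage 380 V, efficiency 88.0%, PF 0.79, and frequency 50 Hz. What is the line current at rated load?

P_out = 53.3 kW = 53300 W
P_in = P_out / η = 53300 / 0.880 = 60568 W
I_L = P_in / (√3·V_L·cosφ) = 60568 / (1.732 × 380 × 0.79) = 116 A

116 A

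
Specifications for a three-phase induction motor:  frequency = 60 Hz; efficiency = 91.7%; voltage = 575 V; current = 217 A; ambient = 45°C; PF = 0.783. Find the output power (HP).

208 HP

P_in = √3·V·I·cosφ = 1.732 × 575 × 217 × 0.783 = 169214 W
P_out = η·P_in = 0.917 × 169214 = 155169 W
= 155169/746 = 208 HP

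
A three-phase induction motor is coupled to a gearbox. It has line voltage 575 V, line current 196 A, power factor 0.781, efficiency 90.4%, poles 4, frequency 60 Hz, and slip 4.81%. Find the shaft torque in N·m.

768 N·m

P_in = √3·V·I·cosφ = 1.732 × 575 × 196 × 0.781 = 152448 W
P_out = η·P_in = 0.904 × 152448 = 137813 W
n_s = 120×60/4 = 1800 rpm; n = 1800×(1−0.0481) = 1713 rpm
ω = 2π×1713/60 = 179.4 rad/s
τ = P_out/ω = 137813/179.4 = 768 N·m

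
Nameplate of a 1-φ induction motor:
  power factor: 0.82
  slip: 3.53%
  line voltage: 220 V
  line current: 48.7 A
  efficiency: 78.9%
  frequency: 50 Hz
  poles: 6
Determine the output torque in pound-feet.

50.6 lb·ft

P_in = V·I·cosφ = 220 × 48.7 × 0.82 = 8785 W
P_out = η·P_in = 0.789 × 8785 = 6931 W
n_s = 120×50/6 = 1000 rpm; n = 1000×(1−0.0353) = 965 rpm
ω = 2π×965/60 = 101.1 rad/s
τ = P_out/ω = 6931/101.1 = 68.56 N·m
In lb·ft: 68.56/1.356 = 50.6 lb·ft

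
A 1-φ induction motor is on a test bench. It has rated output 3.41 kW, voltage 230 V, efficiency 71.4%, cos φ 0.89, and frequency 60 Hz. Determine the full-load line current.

23.3 A

P_out = 3.41 kW = 3410 W
P_in = P_out / η = 3410 / 0.714 = 4776 W
I = P_in / (V·cosφ) = 4776 / (230 × 0.89) = 23.3 A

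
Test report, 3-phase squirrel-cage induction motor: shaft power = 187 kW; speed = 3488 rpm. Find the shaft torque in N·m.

ω = 2π × 3488/60 = 365.3 rad/s
τ = P/ω = 187000/365.3 = 512 N·m

512 N·m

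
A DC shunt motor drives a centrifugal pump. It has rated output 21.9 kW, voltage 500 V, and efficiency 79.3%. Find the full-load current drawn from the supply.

55.2 A

P_out = 21.9 kW = 21900 W
P_in = P_out / η = 21900 / 0.793 = 27617 W
I = P_in / V = 27617 / 500 = 55.2 A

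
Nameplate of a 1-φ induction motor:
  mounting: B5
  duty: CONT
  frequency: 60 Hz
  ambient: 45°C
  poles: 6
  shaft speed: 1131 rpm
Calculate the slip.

n_s = 120f/p = 120×60/6 = 1200 rpm
s = (n_s − n)/n_s = (1200 − 1131)/1200 = 0.0575

5.8 %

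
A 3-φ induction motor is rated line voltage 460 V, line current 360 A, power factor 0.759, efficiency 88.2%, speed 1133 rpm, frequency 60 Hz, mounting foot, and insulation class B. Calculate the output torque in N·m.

P_in = √3·V·I·cosφ = 1.732 × 460 × 360 × 0.759 = 217696 W
P_out = η·P_in = 0.882 × 217696 = 192008 W
n = 1133 rpm
ω = 2π×1133/60 = 118.6 rad/s
τ = P_out/ω = 192008/118.6 = 1620 N·m

1620 N·m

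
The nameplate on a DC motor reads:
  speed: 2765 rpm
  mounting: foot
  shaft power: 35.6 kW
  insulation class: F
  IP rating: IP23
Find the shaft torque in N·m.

ω = 2π × 2765/60 = 289.6 rad/s
τ = P/ω = 35600/289.6 = 123 N·m

123 N·m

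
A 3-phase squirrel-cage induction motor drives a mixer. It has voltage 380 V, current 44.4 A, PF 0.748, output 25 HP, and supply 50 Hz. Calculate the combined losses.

P_in = √3·V·I·cosφ = 1.732×380×44.4×0.748 = 21858 W
P_out = 25×746 = 18650 W
Losses = P_in − P_out = 21858 − 18650 = 3208 W

3.21 kW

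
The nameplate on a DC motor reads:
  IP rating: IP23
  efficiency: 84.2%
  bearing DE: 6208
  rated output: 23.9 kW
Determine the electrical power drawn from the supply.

P_out = 23900 W
P_in = P_out/η = 23900/0.842 = 28385 W = 28.4 kW

28.4 kW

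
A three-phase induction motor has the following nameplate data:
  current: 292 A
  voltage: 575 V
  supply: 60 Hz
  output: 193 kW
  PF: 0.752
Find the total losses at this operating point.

P_in = √3·V·I·cosφ = 1.732×575×292×0.752 = 218684 W
P_out = 193000 W
Losses = P_in − P_out = 218684 − 193000 = 25684 W

25700 W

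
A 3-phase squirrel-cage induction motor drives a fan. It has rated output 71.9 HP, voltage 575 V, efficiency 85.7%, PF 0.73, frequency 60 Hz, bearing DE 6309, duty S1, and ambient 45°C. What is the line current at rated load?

86.1 A

P_out = 71.9 × 746 = 53637 W
P_in = P_out / η = 53637 / 0.857 = 62587 W
I_L = P_in / (√3·V_L·cosφ) = 62587 / (1.732 × 575 × 0.73) = 86.1 A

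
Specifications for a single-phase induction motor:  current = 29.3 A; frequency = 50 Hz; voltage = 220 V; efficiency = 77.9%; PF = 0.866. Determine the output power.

P_in = V·I·cosφ = 220 × 29.3 × 0.866 = 5582 W
P_out = η·P_in = 0.779 × 5582 = 4348 W

4.35 kW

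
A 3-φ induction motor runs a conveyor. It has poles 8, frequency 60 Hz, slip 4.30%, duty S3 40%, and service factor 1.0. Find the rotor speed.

861 rpm

n_s = 120f/p = 120×60/8 = 900 rpm
n = n_s(1 − s) = 900 × (1 − 0.043) = 861 rpm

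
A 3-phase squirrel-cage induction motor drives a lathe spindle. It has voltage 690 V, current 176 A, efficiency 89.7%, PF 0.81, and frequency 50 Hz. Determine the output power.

153 kW

P_in = √3·V·I·cosφ = 1.732 × 690 × 176 × 0.81 = 170371 W
P_out = η·P_in = 0.897 × 170371 = 152823 W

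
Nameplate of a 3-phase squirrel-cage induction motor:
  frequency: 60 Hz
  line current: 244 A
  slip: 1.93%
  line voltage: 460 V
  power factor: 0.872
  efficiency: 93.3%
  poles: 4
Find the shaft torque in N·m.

856 N·m

P_in = √3·V·I·cosφ = 1.732 × 460 × 244 × 0.872 = 169517 W
P_out = η·P_in = 0.933 × 169517 = 158159 W
n_s = 120×60/4 = 1800 rpm; n = 1800×(1−0.0193) = 1765 rpm
ω = 2π×1765/60 = 184.8 rad/s
τ = P_out/ω = 158159/184.8 = 856 N·m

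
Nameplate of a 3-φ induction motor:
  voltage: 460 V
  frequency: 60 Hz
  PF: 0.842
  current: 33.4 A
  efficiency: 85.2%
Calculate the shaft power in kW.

19.1 kW

P_in = √3·V·I·cosφ = 1.732 × 460 × 33.4 × 0.842 = 22406 W
P_out = η·P_in = 0.852 × 22406 = 19090 W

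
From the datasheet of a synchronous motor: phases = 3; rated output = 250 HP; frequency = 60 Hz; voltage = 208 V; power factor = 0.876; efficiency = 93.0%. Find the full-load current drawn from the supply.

635 A

P_out = 250 × 746 = 186500 W
P_in = P_out / η = 186500 / 0.930 = 200538 W
I_L = P_in / (√3·V_L·cosφ) = 200538 / (1.732 × 208 × 0.876) = 635 A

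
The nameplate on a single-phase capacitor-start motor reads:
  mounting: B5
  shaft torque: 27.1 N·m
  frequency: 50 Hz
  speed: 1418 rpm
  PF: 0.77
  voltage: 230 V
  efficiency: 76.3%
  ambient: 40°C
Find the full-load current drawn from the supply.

29.8 A

ω = 2π×1418/60 = 148.5 rad/s; P_out = τω = 27.1 × 148.5 = 4024 W
P_in = P_out / η = 4024 / 0.763 = 5274 W
I = P_in / (V·cosφ) = 5274 / (230 × 0.77) = 29.8 A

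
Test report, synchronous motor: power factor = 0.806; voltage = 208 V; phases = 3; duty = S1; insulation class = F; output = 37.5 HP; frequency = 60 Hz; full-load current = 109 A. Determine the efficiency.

P_out = 37.5 × 746 = 27975 W
P_in = √3·V_L·I_L·cosφ = 1.732 × 208 × 109 × 0.806 = 31650 W
η = P_out / P_in = 27975 / 31650 = 0.884 = 88.4%

88.4 %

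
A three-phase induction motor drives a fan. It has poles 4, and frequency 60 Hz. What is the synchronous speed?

n_s = 120f/p = 120×60/4 = 1800 rpm

1800 rpm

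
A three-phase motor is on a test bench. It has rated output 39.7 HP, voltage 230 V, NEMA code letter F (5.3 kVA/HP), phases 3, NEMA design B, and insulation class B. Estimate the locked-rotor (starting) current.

S_LR = 5.3 × 39.7 = 210.41 kVA
I_LR = S_LR/(√3·V_L) = 210410/(1.732×230) = 528 A

528 A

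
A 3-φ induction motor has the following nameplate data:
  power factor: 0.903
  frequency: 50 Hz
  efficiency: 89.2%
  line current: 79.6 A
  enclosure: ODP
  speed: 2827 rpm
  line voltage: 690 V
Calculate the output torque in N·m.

259 N·m

P_in = √3·V·I·cosφ = 1.732 × 690 × 79.6 × 0.903 = 85901 W
P_out = η·P_in = 0.892 × 85901 = 76624 W
n = 2827 rpm
ω = 2π×2827/60 = 296 rad/s
τ = P_out/ω = 76624/296 = 259 N·m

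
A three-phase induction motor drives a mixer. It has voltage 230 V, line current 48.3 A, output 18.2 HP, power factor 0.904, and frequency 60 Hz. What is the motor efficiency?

78.1 %

P_out = 18.2 × 746 = 13577 W
P_in = √3·V_L·I_L·cosφ = 1.732 × 230 × 48.3 × 0.904 = 17394 W
η = P_out / P_in = 13577 / 17394 = 0.781 = 78.1%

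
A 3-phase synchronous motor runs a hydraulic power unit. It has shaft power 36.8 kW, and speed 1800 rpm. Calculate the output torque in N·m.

195 N·m

ω = 2π × 1800/60 = 188.5 rad/s
τ = P/ω = 36800/188.5 = 195 N·m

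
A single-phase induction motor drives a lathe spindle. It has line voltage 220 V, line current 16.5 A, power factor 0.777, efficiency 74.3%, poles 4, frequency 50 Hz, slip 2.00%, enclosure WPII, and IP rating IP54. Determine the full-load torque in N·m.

P_in = V·I·cosφ = 220 × 16.5 × 0.777 = 2821 W
P_out = η·P_in = 0.743 × 2821 = 2096 W
n_s = 120×50/4 = 1500 rpm; n = 1500×(1−0.02) = 1470 rpm
ω = 2π×1470/60 = 153.9 rad/s
τ = P_out/ω = 2096/153.9 = 13.6 N·m

13.6 N·m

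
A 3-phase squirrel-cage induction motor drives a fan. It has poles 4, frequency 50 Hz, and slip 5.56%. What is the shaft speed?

n_s = 120f/p = 120×50/4 = 1500 rpm
n = n_s(1 − s) = 1500 × (1 − 0.0556) = 1417 rpm

1417 rpm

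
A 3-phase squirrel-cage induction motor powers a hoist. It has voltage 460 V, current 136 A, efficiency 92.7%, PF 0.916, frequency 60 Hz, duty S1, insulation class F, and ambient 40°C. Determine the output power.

92 kW

P_in = √3·V·I·cosφ = 1.732 × 460 × 136 × 0.916 = 99252 W
P_out = η·P_in = 0.927 × 99252 = 92007 W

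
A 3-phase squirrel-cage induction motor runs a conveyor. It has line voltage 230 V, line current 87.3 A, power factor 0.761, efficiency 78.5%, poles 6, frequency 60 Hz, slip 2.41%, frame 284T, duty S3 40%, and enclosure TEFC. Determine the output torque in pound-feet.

P_in = √3·V·I·cosφ = 1.732 × 230 × 87.3 × 0.761 = 26465 W
P_out = η·P_in = 0.785 × 26465 = 20775 W
n_s = 120×60/6 = 1200 rpm; n = 1200×(1−0.0241) = 1171 rpm
ω = 2π×1171/60 = 122.6 rad/s
τ = P_out/ω = 20775/122.6 = 169.5 N·m
In lb·ft: 169.5/1.356 = 125 lb·ft

125 lb·ft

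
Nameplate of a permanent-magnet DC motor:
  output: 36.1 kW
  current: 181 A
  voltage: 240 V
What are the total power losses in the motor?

P_in = V·I = 240×181 = 43440 W
P_out = 36100 W
Losses = P_in − P_out = 43440 − 36100 = 7340 W

7340 W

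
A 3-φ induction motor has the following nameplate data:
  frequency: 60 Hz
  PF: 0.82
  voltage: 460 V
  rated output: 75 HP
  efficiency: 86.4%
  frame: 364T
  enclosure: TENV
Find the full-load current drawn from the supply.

99.1 A

P_out = 75 × 746 = 55950 W
P_in = P_out / η = 55950 / 0.864 = 64757 W
I_L = P_in / (√3·V_L·cosφ) = 64757 / (1.732 × 460 × 0.82) = 99.1 A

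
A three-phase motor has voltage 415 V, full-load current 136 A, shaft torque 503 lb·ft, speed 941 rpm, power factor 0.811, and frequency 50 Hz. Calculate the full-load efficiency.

84.8 %

τ = 503 lb·ft × 1.356 = 682.1 N·m
ω = 2π × 941/60 = 98.54 rad/s; P_out = τω = 682.1 × 98.54 = 67214 W
P_in = √3·V_L·I_L·cosφ = 1.732 × 415 × 136 × 0.811 = 79279 W
η = P_out / P_in = 67214 / 79279 = 0.848 = 84.8%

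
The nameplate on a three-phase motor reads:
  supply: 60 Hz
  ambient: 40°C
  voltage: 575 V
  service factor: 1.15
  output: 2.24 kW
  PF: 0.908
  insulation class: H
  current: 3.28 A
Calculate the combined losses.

726 W

P_in = √3·V·I·cosφ = 1.732×575×3.28×0.908 = 2966 W
P_out = 2240 W
Losses = P_in − P_out = 2966 − 2240 = 726 W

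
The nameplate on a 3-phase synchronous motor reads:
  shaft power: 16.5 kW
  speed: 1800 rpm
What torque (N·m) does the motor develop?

87.5 N·m

ω = 2π × 1800/60 = 188.5 rad/s
τ = P/ω = 16500/188.5 = 87.5 N·m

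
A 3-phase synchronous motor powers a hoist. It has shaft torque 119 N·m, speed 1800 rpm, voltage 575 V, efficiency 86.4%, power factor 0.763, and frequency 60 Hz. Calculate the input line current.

ω = 2π×1800/60 = 188.5 rad/s; P_out = τω = 119 × 188.5 = 22432 W
P_in = P_out / η = 22432 / 0.864 = 25963 W
I_L = P_in / (√3·V_L·cosφ) = 25963 / (1.732 × 575 × 0.763) = 34.2 A

34.2 A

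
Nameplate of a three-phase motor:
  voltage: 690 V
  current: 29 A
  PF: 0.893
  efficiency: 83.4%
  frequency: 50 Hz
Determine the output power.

25.8 kW

P_in = √3·V·I·cosφ = 1.732 × 690 × 29 × 0.893 = 30949 W
P_out = η·P_in = 0.834 × 30949 = 25811 W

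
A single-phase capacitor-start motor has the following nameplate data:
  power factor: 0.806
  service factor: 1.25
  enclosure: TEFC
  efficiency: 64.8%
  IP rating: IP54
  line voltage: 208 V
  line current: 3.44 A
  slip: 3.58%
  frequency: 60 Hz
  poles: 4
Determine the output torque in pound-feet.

P_in = V·I·cosφ = 208 × 3.44 × 0.806 = 577 W
P_out = η·P_in = 0.648 × 577 = 374 W
n_s = 120×60/4 = 1800 rpm; n = 1800×(1−0.0358) = 1736 rpm
ω = 2π×1736/60 = 181.8 rad/s
τ = P_out/ω = 374/181.8 = 2.057 N·m
In lb·ft: 2.057/1.356 = 1.52 lb·ft

1.52 lb·ft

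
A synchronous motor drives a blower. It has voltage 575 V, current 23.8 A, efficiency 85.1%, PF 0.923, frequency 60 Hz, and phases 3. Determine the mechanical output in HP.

25 HP

P_in = √3·V·I·cosφ = 1.732 × 575 × 23.8 × 0.923 = 21877 W
P_out = η·P_in = 0.851 × 21877 = 18617 W
= 18617/746 = 25 HP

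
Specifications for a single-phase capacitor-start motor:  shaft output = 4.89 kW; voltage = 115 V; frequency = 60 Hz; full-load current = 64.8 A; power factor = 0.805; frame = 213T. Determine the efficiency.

P_out = 4.89 kW = 4890 W
P_in = V·I·cosφ = 115 × 64.8 × 0.805 = 5999 W
η = P_out / P_in = 4890 / 5999 = 0.815 = 81.5%

81.5 %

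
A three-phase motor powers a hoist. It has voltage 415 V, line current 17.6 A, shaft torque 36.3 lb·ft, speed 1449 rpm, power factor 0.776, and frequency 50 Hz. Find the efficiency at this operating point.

76.1 %

τ = 36.3 lb·ft × 1.356 = 49.22 N·m
ω = 2π × 1449/60 = 151.7 rad/s; P_out = τω = 49.22 × 151.7 = 7467 W
P_in = √3·V_L·I_L·cosφ = 1.732 × 415 × 17.6 × 0.776 = 9817 W
η = P_out / P_in = 7467 / 9817 = 0.761 = 76.1%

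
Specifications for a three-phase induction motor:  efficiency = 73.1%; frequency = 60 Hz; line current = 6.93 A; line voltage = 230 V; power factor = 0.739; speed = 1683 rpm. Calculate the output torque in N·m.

8.46 N·m

P_in = √3·V·I·cosφ = 1.732 × 230 × 6.93 × 0.739 = 2040 W
P_out = η·P_in = 0.731 × 2040 = 1491 W
n = 1683 rpm
ω = 2π×1683/60 = 176.2 rad/s
τ = P_out/ω = 1491/176.2 = 8.46 N·m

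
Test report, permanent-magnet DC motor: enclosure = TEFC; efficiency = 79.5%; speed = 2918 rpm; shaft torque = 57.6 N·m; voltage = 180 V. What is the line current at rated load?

123 A

ω = 2π×2918/60 = 305.6 rad/s; P_out = τω = 57.6 × 305.6 = 17603 W
P_in = P_out / η = 17603 / 0.795 = 22142 W
I = P_in / V = 22142 / 180 = 123 A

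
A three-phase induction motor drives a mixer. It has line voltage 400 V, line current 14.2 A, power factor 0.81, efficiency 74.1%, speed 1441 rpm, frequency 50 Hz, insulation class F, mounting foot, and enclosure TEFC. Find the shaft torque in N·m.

P_in = √3·V·I·cosφ = 1.732 × 400 × 14.2 × 0.81 = 7969 W
P_out = η·P_in = 0.741 × 7969 = 5905 W
n = 1441 rpm
ω = 2π×1441/60 = 150.9 rad/s
τ = P_out/ω = 5905/150.9 = 39.1 N·m

39.1 N·m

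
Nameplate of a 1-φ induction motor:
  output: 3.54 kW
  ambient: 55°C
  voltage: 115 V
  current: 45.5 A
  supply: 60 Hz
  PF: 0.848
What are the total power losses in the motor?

897 W

P_in = V·I·cosφ = 115×45.5×0.848 = 4437 W
P_out = 3540 W
Losses = P_in − P_out = 4437 − 3540 = 897 W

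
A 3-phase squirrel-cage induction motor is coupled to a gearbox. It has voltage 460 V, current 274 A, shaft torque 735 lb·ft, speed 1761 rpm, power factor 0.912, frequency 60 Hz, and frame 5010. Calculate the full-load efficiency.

τ = 735 lb·ft × 1.356 = 996.7 N·m
ω = 2π × 1761/60 = 184.4 rad/s; P_out = τω = 996.7 × 184.4 = 183791 W
P_in = √3·V_L·I_L·cosφ = 1.732 × 460 × 274 × 0.912 = 199091 W
η = P_out / P_in = 183791 / 199091 = 0.923 = 92.3%

92.3 %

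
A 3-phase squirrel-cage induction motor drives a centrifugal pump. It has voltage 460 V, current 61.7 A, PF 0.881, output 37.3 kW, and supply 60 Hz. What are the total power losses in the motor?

6010 W

P_in = √3·V·I·cosφ = 1.732×460×61.7×0.881 = 43308 W
P_out = 37300 W
Losses = P_in − P_out = 43308 − 37300 = 6008 W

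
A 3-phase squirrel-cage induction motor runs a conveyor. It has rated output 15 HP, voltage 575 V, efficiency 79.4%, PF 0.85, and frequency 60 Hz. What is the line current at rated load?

P_out = 15 × 746 = 11190 W
P_in = P_out / η = 11190 / 0.794 = 14093 W
I_L = P_in / (√3·V_L·cosφ) = 14093 / (1.732 × 575 × 0.85) = 16.6 A

16.6 A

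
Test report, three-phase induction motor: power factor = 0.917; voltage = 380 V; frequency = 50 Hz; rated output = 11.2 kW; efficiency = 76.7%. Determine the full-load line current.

24.2 A

P_out = 11.2 kW = 11200 W
P_in = P_out / η = 11200 / 0.767 = 14602 W
I_L = P_in / (√3·V_L·cosφ) = 14602 / (1.732 × 380 × 0.917) = 24.2 A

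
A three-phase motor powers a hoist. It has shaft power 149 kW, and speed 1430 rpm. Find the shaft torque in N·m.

ω = 2π × 1430/60 = 149.7 rad/s
τ = P/ω = 149000/149.7 = 995 N·m

995 N·m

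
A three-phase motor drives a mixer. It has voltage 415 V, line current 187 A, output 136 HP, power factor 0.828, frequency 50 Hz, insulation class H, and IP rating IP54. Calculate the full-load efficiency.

P_out = 136 × 746 = 101456 W
P_in = √3·V_L·I_L·cosφ = 1.732 × 415 × 187 × 0.828 = 111293 W
η = P_out / P_in = 101456 / 111293 = 0.912 = 91.2%

91.2 %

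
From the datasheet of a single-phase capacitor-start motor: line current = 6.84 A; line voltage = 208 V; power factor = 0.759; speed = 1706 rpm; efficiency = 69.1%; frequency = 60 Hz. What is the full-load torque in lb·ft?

3.08 lb·ft

P_in = V·I·cosφ = 208 × 6.84 × 0.759 = 1080 W
P_out = η·P_in = 0.691 × 1080 = 746 W
n = 1706 rpm
ω = 2π×1706/60 = 178.7 rad/s
τ = P_out/ω = 746/178.7 = 4.175 N·m
In lb·ft: 4.175/1.356 = 3.08 lb·ft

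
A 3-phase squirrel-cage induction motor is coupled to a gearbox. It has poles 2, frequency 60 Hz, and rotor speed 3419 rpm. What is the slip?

5.03 %

n_s = 120f/p = 120×60/2 = 3600 rpm
s = (n_s − n)/n_s = (3600 − 3419)/3600 = 0.0503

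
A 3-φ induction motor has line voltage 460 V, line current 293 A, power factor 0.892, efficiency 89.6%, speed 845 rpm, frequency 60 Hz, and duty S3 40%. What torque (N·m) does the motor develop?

P_in = √3·V·I·cosφ = 1.732 × 460 × 293 × 0.892 = 208228 W
P_out = η·P_in = 0.896 × 208228 = 186572 W
n = 845 rpm
ω = 2π×845/60 = 88.49 rad/s
τ = P_out/ω = 186572/88.49 = 2110 N·m

2110 N·m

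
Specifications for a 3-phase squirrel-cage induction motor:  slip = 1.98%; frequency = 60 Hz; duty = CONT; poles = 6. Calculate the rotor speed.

n_s = 120f/p = 120×60/6 = 1200 rpm
n = n_s(1 − s) = 1200 × (1 − 0.0198) = 1176 rpm

1176 rpm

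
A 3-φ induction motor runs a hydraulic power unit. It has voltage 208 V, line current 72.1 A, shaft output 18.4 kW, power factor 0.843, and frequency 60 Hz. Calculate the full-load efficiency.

84.0 %

P_out = 18.4 kW = 18400 W
P_in = √3·V_L·I_L·cosφ = 1.732 × 208 × 72.1 × 0.843 = 21896 W
η = P_out / P_in = 18400 / 21896 = 0.840 = 84.0%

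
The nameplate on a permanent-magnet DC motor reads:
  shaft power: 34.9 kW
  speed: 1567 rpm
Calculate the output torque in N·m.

ω = 2π × 1567/60 = 164.1 rad/s
τ = P/ω = 34900/164.1 = 213 N·m

213 N·m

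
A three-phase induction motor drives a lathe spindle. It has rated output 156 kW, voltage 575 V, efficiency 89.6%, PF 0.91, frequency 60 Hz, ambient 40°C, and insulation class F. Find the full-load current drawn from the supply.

P_out = 156 kW = 156000 W
P_in = P_out / η = 156000 / 0.896 = 174107 W
I_L = P_in / (√3·V_L·cosφ) = 174107 / (1.732 × 575 × 0.91) = 192 A

192 A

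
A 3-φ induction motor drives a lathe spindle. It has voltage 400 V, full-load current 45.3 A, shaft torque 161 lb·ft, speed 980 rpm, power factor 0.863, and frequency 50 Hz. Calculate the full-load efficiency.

82.7 %

τ = 161 lb·ft × 1.356 = 218.3 N·m
ω = 2π × 980/60 = 102.6 rad/s; P_out = τω = 218.3 × 102.6 = 22398 W
P_in = √3·V_L·I_L·cosφ = 1.732 × 400 × 45.3 × 0.863 = 27084 W
η = P_out / P_in = 22398 / 27084 = 0.827 = 82.7%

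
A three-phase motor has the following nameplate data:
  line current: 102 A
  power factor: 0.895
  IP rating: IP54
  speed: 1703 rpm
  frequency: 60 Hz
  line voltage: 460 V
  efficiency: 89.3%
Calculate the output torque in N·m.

P_in = √3·V·I·cosφ = 1.732 × 460 × 102 × 0.895 = 72733 W
P_out = η·P_in = 0.893 × 72733 = 64951 W
n = 1703 rpm
ω = 2π×1703/60 = 178.3 rad/s
τ = P_out/ω = 64951/178.3 = 364 N·m

364 N·m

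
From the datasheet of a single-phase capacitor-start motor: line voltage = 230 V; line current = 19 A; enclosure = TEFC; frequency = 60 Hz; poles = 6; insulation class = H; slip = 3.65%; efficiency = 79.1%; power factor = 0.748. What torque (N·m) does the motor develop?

21.4 N·m

P_in = V·I·cosφ = 230 × 19 × 0.748 = 3269 W
P_out = η·P_in = 0.791 × 3269 = 2586 W
n_s = 120×60/6 = 1200 rpm; n = 1200×(1−0.0365) = 1156 rpm
ω = 2π×1156/60 = 121.1 rad/s
τ = P_out/ω = 2586/121.1 = 21.4 N·m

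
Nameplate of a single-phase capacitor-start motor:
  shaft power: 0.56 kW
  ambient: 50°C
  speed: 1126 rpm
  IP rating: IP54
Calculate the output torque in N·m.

4.75 N·m

ω = 2π × 1126/60 = 117.9 rad/s
τ = P/ω = 560/117.9 = 4.75 N·m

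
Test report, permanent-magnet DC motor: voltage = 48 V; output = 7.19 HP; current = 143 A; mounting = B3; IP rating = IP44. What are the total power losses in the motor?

P_in = V·I = 48×143 = 6864 W
P_out = 7.19×746 = 5364 W
Losses = P_in − P_out = 6864 − 5364 = 1500 W

1500 W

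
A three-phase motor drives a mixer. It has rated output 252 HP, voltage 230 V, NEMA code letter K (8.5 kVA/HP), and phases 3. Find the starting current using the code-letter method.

S_LR = 8.5 × 252 = 2142 kVA
I_LR = S_LR/(√3·V_L) = 2142000/(1.732×230) = 5380 A

5380 A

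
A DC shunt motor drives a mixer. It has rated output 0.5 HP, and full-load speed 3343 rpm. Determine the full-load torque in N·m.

1.07 N·m

P_out = 0.5 × 746 = 373 W
ω = 2π × 3343/60 = 350.1 rad/s
τ = P_out/ω = 373/350.1 = 1.07 N·m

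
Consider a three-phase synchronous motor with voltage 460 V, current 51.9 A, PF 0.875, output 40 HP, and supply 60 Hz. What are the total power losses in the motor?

P_in = √3·V·I·cosφ = 1.732×460×51.9×0.875 = 36181 W
P_out = 40×746 = 29840 W
Losses = P_in − P_out = 36181 − 29840 = 6341 W

6.34 kW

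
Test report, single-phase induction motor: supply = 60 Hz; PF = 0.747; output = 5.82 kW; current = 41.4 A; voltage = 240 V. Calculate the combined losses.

P_in = V·I·cosφ = 240×41.4×0.747 = 7422 W
P_out = 5820 W
Losses = P_in − P_out = 7422 − 5820 = 1602 W

1600 W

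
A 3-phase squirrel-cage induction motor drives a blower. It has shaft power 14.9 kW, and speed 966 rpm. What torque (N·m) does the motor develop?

ω = 2π × 966/60 = 101.2 rad/s
τ = P/ω = 14900/101.2 = 147 N·m

147 N·m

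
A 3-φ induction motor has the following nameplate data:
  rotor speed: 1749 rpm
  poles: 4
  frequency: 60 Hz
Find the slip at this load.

n_s = 120f/p = 120×60/4 = 1800 rpm
s = (n_s − n)/n_s = (1800 − 1749)/1800 = 0.0283

2.83 %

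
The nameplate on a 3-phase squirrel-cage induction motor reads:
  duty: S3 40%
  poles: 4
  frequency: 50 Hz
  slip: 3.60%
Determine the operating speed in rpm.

n_s = 120f/p = 120×50/4 = 1500 rpm
n = n_s(1 − s) = 1500 × (1 − 0.036) = 1446 rpm

1446 rpm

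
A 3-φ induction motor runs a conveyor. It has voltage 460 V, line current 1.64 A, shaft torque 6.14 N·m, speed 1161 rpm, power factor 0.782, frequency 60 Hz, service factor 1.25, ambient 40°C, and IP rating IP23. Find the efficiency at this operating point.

73.1 %

ω = 2π × 1161/60 = 121.6 rad/s; P_out = τω = 6.14 × 121.6 = 747 W
P_in = √3·V_L·I_L·cosφ = 1.732 × 460 × 1.64 × 0.782 = 1022 W
η = P_out / P_in = 747 / 1022 = 0.731 = 73.1%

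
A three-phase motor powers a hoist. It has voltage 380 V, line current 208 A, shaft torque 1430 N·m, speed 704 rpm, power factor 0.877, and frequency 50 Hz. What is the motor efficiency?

87.8 %

ω = 2π × 704/60 = 73.72 rad/s; P_out = τω = 1430 × 73.72 = 105420 W
P_in = √3·V_L·I_L·cosφ = 1.732 × 380 × 208 × 0.877 = 120059 W
η = P_out / P_in = 105420 / 120059 = 0.878 = 87.8%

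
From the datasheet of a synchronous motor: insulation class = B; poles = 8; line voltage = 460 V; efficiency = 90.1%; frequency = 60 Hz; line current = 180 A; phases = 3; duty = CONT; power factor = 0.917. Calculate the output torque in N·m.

1260 N·m

P_in = √3·V·I·cosφ = 1.732 × 460 × 180 × 0.917 = 131507 W
P_out = η·P_in = 0.901 × 131507 = 118488 W
n = n_s = 120×60/8 = 900 rpm (synchronous)
ω = 2π×900/60 = 94.25 rad/s
τ = P_out/ω = 118488/94.25 = 1260 N·m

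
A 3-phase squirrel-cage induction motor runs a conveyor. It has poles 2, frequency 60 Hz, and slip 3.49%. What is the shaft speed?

3474 rpm

n_s = 120f/p = 120×60/2 = 3600 rpm
n = n_s(1 − s) = 3600 × (1 − 0.0349) = 3474 rpm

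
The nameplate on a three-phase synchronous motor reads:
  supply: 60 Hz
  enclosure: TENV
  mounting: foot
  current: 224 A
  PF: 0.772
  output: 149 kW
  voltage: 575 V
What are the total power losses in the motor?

23.2 kW

P_in = √3·V·I·cosφ = 1.732×575×224×0.772 = 172219 W
P_out = 149000 W
Losses = P_in − P_out = 172219 − 149000 = 23219 W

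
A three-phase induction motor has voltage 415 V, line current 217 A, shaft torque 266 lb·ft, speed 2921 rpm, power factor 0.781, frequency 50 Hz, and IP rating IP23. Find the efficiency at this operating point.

90.6 %

τ = 266 lb·ft × 1.356 = 360.7 N·m
ω = 2π × 2921/60 = 305.9 rad/s; P_out = τω = 360.7 × 305.9 = 110338 W
P_in = √3·V_L·I_L·cosφ = 1.732 × 415 × 217 × 0.781 = 121817 W
η = P_out / P_in = 110338 / 121817 = 0.906 = 90.6%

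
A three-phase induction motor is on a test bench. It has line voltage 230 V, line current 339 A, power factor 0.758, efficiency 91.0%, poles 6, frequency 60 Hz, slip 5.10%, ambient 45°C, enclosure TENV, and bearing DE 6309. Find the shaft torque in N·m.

781 N·m

P_in = √3·V·I·cosφ = 1.732 × 230 × 339 × 0.758 = 102363 W
P_out = η·P_in = 0.91 × 102363 = 93150 W
n_s = 120×60/6 = 1200 rpm; n = 1200×(1−0.051) = 1139 rpm
ω = 2π×1139/60 = 119.3 rad/s
τ = P_out/ω = 93150/119.3 = 781 N·m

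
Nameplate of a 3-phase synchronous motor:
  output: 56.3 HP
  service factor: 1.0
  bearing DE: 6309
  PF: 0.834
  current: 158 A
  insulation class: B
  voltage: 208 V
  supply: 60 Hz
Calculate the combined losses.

P_in = √3·V·I·cosφ = 1.732×208×158×0.834 = 47472 W
P_out = 56.3×746 = 42000 W
Losses = P_in − P_out = 47472 − 42000 = 5472 W

5470 W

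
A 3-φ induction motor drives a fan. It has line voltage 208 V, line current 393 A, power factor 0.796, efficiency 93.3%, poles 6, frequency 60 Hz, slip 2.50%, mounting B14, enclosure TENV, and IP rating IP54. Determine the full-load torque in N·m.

858 N·m

P_in = √3·V·I·cosφ = 1.732 × 208 × 393 × 0.796 = 112698 W
P_out = η·P_in = 0.933 × 112698 = 105147 W
n_s = 120×60/6 = 1200 rpm; n = 1200×(1−0.025) = 1170 rpm
ω = 2π×1170/60 = 122.5 rad/s
τ = P_out/ω = 105147/122.5 = 858 N·m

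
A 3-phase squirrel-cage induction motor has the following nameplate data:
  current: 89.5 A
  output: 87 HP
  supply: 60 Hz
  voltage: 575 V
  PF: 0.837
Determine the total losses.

P_in = √3·V·I·cosφ = 1.732×575×89.5×0.837 = 74604 W
P_out = 87×746 = 64902 W
Losses = P_in − P_out = 74604 − 64902 = 9702 W

9.7 kW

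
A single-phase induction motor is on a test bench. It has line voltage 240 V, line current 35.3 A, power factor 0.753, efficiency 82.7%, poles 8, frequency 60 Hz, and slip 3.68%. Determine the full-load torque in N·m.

P_in = V·I·cosφ = 240 × 35.3 × 0.753 = 6379 W
P_out = η·P_in = 0.827 × 6379 = 5275 W
n_s = 120×60/8 = 900 rpm; n = 900×(1−0.0368) = 867 rpm
ω = 2π×867/60 = 90.79 rad/s
τ = P_out/ω = 5275/90.79 = 58.1 N·m

58.1 N·m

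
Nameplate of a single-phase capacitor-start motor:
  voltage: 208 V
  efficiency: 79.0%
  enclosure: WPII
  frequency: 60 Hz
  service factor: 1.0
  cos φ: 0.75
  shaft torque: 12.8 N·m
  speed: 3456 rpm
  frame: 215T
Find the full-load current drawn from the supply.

37.6 A

ω = 2π×3456/60 = 361.9 rad/s; P_out = τω = 12.8 × 361.9 = 4632 W
P_in = P_out / η = 4632 / 0.790 = 5863 W
I = P_in / (V·cosφ) = 5863 / (208 × 0.75) = 37.6 A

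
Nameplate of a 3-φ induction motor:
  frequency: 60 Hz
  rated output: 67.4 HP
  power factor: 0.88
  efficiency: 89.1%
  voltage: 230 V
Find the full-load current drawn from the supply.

P_out = 67.4 × 746 = 50280 W
P_in = P_out / η = 50280 / 0.891 = 56431 W
I_L = P_in / (√3·V_L·cosφ) = 56431 / (1.732 × 230 × 0.88) = 161 A

161 A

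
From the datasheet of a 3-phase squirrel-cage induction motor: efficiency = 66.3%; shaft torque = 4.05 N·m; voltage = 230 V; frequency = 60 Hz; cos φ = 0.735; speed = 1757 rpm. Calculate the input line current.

ω = 2π×1757/60 = 184 rad/s; P_out = τω = 4.05 × 184 = 745 W
P_in = P_out / η = 745 / 0.663 = 1124 W
I_L = P_in / (√3·V_L·cosφ) = 1124 / (1.732 × 230 × 0.735) = 3.84 A

3.84 A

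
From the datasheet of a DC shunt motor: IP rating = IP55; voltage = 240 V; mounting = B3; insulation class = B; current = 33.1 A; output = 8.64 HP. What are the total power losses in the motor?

1.5 kW

P_in = V·I = 240×33.1 = 7944 W
P_out = 8.64×746 = 6445 W
Losses = P_in − P_out = 7944 − 6445 = 1499 W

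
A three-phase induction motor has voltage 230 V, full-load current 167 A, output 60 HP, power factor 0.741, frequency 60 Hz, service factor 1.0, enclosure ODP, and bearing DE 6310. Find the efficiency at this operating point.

P_out = 60 × 746 = 44760 W
P_in = √3·V_L·I_L·cosφ = 1.732 × 230 × 167 × 0.741 = 49296 W
η = P_out / P_in = 44760 / 49296 = 0.908 = 90.8%

90.8 %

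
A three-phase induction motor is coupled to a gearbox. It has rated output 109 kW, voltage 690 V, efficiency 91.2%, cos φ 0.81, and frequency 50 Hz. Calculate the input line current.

P_out = 109 kW = 109000 W
P_in = P_out / η = 109000 / 0.912 = 119518 W
I_L = P_in / (√3·V_L·cosφ) = 119518 / (1.732 × 690 × 0.81) = 123 A

123 A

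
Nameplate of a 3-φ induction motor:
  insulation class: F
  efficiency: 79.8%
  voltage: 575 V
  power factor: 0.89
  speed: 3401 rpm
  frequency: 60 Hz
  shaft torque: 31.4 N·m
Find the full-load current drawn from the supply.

ω = 2π×3401/60 = 356.2 rad/s; P_out = τω = 31.4 × 356.2 = 11185 W
P_in = P_out / η = 11185 / 0.798 = 14016 W
I_L = P_in / (√3·V_L·cosφ) = 14016 / (1.732 × 575 × 0.89) = 15.8 A

15.8 A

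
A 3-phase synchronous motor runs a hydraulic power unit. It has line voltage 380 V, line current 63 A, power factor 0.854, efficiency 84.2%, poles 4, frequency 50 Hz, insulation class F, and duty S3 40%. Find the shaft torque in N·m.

P_in = √3·V·I·cosφ = 1.732 × 380 × 63 × 0.854 = 35410 W
P_out = η·P_in = 0.842 × 35410 = 29815 W
n = n_s = 120×50/4 = 1500 rpm (synchronous)
ω = 2π×1500/60 = 157.1 rad/s
τ = P_out/ω = 29815/157.1 = 190 N·m

190 N·m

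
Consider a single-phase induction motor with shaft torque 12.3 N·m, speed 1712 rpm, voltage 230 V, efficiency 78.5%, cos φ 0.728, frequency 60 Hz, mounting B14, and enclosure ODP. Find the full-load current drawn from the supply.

16.8 A

ω = 2π×1712/60 = 179.3 rad/s; P_out = τω = 12.3 × 179.3 = 2205 W
P_in = P_out / η = 2205 / 0.785 = 2809 W
I = P_in / (V·cosφ) = 2809 / (230 × 0.728) = 16.8 A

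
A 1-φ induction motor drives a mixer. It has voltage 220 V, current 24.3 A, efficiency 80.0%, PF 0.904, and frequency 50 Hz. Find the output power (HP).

P_in = V·I·cosφ = 220 × 24.3 × 0.904 = 4833 W
P_out = η·P_in = 0.8 × 4833 = 3866 W
= 3866/746 = 5.18 HP

5.18 HP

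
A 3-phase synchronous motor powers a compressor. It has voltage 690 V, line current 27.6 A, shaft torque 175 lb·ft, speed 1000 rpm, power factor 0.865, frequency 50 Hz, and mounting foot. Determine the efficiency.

τ = 175 lb·ft × 1.356 = 237.3 N·m
ω = 2π × 1000/60 = 104.7 rad/s; P_out = τω = 237.3 × 104.7 = 24845 W
P_in = √3·V_L·I_L·cosφ = 1.732 × 690 × 27.6 × 0.865 = 28531 W
η = P_out / P_in = 24845 / 28531 = 0.871 = 87.1%

87.1 %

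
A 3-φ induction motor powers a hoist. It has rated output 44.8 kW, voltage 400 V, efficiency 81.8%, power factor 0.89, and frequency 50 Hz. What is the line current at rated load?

88.8 A

P_out = 44.8 kW = 44800 W
P_in = P_out / η = 44800 / 0.818 = 54768 W
I_L = P_in / (√3·V_L·cosφ) = 54768 / (1.732 × 400 × 0.89) = 88.8 A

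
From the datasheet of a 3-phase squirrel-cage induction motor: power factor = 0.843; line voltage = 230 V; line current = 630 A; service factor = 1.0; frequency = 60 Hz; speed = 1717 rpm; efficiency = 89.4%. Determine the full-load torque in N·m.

1050 N·m

P_in = √3·V·I·cosφ = 1.732 × 230 × 630 × 0.843 = 211565 W
P_out = η·P_in = 0.894 × 211565 = 189139 W
n = 1717 rpm
ω = 2π×1717/60 = 179.8 rad/s
τ = P_out/ω = 189139/179.8 = 1050 N·m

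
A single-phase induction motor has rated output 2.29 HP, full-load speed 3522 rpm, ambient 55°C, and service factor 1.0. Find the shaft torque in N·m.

P_out = 2.29 × 746 = 1708 W
ω = 2π × 3522/60 = 368.8 rad/s
τ = P_out/ω = 1708/368.8 = 4.63 N·m

4.63 N·m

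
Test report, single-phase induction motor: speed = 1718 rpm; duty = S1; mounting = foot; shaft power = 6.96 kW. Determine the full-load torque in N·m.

ω = 2π × 1718/60 = 179.9 rad/s
τ = P/ω = 6960/179.9 = 38.7 N·m

38.7 N·m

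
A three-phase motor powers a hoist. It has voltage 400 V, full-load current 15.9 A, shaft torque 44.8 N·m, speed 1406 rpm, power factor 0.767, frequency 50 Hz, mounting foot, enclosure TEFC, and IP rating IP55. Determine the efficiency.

ω = 2π × 1406/60 = 147.2 rad/s; P_out = τω = 44.8 × 147.2 = 6595 W
P_in = √3·V_L·I_L·cosφ = 1.732 × 400 × 15.9 × 0.767 = 8449 W
η = P_out / P_in = 6595 / 8449 = 0.781 = 78.1%

78.1 %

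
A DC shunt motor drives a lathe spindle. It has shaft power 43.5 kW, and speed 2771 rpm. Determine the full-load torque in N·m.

150 N·m

ω = 2π × 2771/60 = 290.2 rad/s
τ = P/ω = 43500/290.2 = 150 N·m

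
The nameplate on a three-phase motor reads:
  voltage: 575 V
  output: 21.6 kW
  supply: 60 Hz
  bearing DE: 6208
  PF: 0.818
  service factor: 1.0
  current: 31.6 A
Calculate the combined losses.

P_in = √3·V·I·cosφ = 1.732×575×31.6×0.818 = 25743 W
P_out = 21600 W
Losses = P_in − P_out = 25743 − 21600 = 4143 W

4.14 kW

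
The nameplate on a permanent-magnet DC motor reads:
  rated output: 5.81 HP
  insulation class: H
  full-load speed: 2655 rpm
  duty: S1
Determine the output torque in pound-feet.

11.5 lb·ft

P_out = 5.81 × 746 = 4334 W
ω = 2π × 2655/60 = 278 rad/s
τ = P_out/ω = 4334/278 = 15.59 N·m
In lb·ft: 15.59/1.356 = 11.5 lb·ft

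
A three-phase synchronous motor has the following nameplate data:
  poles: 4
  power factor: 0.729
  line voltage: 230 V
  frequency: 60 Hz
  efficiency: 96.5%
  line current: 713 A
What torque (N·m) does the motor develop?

1060 N·m

P_in = √3·V·I·cosφ = 1.732 × 230 × 713 × 0.729 = 207058 W
P_out = η·P_in = 0.965 × 207058 = 199811 W
n = n_s = 120×60/4 = 1800 rpm (synchronous)
ω = 2π×1800/60 = 188.5 rad/s
τ = P_out/ω = 199811/188.5 = 1060 N·m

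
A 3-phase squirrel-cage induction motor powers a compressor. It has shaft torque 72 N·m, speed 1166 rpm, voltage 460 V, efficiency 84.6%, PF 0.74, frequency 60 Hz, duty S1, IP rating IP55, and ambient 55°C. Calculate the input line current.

17.6 A

ω = 2π×1166/60 = 122.1 rad/s; P_out = τω = 72 × 122.1 = 8791 W
P_in = P_out / η = 8791 / 0.846 = 10391 W
I_L = P_in / (√3·V_L·cosφ) = 10391 / (1.732 × 460 × 0.74) = 17.6 A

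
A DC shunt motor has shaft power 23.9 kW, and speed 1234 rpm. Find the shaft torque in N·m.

ω = 2π × 1234/60 = 129.2 rad/s
τ = P/ω = 23900/129.2 = 185 N·m

185 N·m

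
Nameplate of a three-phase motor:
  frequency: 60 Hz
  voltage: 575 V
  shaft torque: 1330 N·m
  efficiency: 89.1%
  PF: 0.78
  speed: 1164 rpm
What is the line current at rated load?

234 A

ω = 2π×1164/60 = 121.9 rad/s; P_out = τω = 1330 × 121.9 = 162127 W
P_in = P_out / η = 162127 / 0.891 = 181961 W
I_L = P_in / (√3·V_L·cosφ) = 181961 / (1.732 × 575 × 0.78) = 234 A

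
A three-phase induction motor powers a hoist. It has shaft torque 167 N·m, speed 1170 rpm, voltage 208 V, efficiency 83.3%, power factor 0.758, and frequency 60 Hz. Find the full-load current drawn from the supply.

89.9 A

ω = 2π×1170/60 = 122.5 rad/s; P_out = τω = 167 × 122.5 = 20458 W
P_in = P_out / η = 20458 / 0.833 = 24559 W
I_L = P_in / (√3·V_L·cosφ) = 24559 / (1.732 × 208 × 0.758) = 89.9 A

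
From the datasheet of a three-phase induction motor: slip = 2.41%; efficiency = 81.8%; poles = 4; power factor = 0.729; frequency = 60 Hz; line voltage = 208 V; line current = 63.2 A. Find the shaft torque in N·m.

73.8 N·m

P_in = √3·V·I·cosφ = 1.732 × 208 × 63.2 × 0.729 = 16598 W
P_out = η·P_in = 0.818 × 16598 = 13577 W
n_s = 120×60/4 = 1800 rpm; n = 1800×(1−0.0241) = 1757 rpm
ω = 2π×1757/60 = 184 rad/s
τ = P_out/ω = 13577/184 = 73.8 N·m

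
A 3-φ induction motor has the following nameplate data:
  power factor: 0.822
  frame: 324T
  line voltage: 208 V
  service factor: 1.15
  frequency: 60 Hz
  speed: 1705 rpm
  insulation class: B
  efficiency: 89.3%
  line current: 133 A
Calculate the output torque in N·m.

197 N·m

P_in = √3·V·I·cosφ = 1.732 × 208 × 133 × 0.822 = 39385 W
P_out = η·P_in = 0.893 × 39385 = 35171 W
n = 1705 rpm
ω = 2π×1705/60 = 178.5 rad/s
τ = P_out/ω = 35171/178.5 = 197 N·m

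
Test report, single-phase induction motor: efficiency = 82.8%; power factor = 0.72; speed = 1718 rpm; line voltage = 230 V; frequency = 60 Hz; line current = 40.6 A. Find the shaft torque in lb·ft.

22.8 lb·ft

P_in = V·I·cosφ = 230 × 40.6 × 0.72 = 6723 W
P_out = η·P_in = 0.828 × 6723 = 5567 W
n = 1718 rpm
ω = 2π×1718/60 = 179.9 rad/s
τ = P_out/ω = 5567/179.9 = 30.94 N·m
In lb·ft: 30.94/1.356 = 22.8 lb·ft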